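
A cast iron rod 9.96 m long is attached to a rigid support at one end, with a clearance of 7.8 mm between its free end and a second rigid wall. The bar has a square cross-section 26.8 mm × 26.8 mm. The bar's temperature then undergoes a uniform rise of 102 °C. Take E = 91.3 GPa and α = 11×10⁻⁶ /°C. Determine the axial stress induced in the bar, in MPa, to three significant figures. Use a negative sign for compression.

Free thermal expansion αLΔT = 11e-6 · 9960 · 102 = 11.18 mm.
The walls engage after the gap closes; constrained expansion = 11.18 − 7.8 = 3.375 mm.
The walls impose strain ε = −(3.375)/9960 = -3.3887e-04; σ = Eε = 91300 · -3.3887e-04 = -30.94 MPa.

-30.9 MPa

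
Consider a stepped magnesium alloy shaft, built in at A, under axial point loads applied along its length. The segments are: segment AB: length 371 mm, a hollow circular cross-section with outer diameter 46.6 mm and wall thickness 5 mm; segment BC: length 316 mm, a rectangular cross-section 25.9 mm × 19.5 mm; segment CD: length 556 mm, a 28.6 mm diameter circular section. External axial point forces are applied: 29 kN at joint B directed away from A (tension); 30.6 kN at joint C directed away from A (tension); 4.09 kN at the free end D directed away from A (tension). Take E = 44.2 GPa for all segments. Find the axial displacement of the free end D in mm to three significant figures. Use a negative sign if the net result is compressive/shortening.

Internal axial forces (sectioning from the free end, tension +): N_CD = 4.09 kN, N_BC = 34.69 kN, N_AB = 63.69 kN.
A_AB = 653.5 mm².
A_BC = 505 mm².
A_CD = 642.4 mm².
δ_AB = 63690·371/(653.5·44200) = 0.8181 mm
δ_BC = 34690·316/(505·44200) = 0.4911 mm
δ_CD = 4090·556/(642.4·44200) = 0.08009 mm
δ = Σδ_i = 1.389 mm.

1.39 mm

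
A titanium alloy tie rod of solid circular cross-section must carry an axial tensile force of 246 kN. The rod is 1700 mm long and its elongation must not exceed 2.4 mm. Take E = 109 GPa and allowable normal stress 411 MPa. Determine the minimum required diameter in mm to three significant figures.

Required area A ≥ P/σ_allow = 246000/411 = 598.5 mm².
For a solid circular section, d ≥ √(4A/π) = 27.61 mm.
Elongation limit: A ≥ PL/(Eδ_allow) = 246000·1700/(109000·2.4) = 1599 mm² ⇒ d ≥ 45.12 mm.
The elongation limit governs.

45.1 mm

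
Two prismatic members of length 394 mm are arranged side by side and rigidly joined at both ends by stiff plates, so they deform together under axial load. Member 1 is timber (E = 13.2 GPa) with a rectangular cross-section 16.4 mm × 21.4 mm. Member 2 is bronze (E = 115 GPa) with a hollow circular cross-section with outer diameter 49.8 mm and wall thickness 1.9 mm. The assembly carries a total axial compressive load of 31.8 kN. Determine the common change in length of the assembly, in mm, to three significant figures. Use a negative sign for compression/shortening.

-0.334 mm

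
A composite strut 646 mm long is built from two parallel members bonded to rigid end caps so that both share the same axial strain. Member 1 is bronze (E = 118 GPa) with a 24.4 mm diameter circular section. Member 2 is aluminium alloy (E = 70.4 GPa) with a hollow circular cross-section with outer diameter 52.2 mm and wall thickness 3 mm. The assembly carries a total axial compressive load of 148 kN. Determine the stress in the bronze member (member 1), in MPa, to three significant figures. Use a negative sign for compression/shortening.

A_1 = 467.6 mm².
A_2 = 463.7 mm².
Equal strain + equilibrium ⇒ each member carries load in proportion to AE: A₁E₁ = 55180000 N, A₂E₂ = 32640000 N, ΣAE = 87820000 N.
σ₁ = P·E₁/ΣAE = -148000·118000/87820000 = -198.9 MPa.

-199 MPa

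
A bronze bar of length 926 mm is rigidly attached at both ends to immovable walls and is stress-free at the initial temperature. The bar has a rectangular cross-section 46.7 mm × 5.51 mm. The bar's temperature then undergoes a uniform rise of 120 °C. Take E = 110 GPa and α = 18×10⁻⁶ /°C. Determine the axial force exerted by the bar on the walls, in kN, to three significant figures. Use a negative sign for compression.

Free thermal expansion αLΔT = 18e-6 · 926 · 120 = 2 mm.
The walls impose strain ε = −(2)/926 = -2.1600e-03; σ = Eε = 110000 · -2.1600e-03 = -237.6 MPa.
Wall reaction R = σ·A = -237.6·257.3 = -61140 N = -61.14 kN.

-61.1 kN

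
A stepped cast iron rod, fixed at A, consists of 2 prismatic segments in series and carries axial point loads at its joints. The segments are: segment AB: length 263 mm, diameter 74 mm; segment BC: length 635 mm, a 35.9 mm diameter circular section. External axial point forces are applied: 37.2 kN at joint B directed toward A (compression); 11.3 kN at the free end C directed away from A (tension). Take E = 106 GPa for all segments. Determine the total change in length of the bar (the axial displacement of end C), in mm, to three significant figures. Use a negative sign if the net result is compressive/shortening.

Internal axial forces (sectioning from the free end, tension +): N_BC = 11.3 kN, N_AB = -25.9 kN.
A_AB = 4301 mm².
A_BC = 1012 mm².
δ_AB = -25900·263/(4301·106000) = -0.01494 mm
δ_BC = 11300·635/(1012·106000) = 0.06688 mm
δ = Σδ_i = 0.05193 mm.

0.0519 mm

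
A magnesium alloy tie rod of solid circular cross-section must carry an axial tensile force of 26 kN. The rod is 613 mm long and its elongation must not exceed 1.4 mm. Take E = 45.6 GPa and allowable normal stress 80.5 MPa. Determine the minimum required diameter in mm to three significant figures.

20.3 mm

Required area A ≥ P/σ_allow = 26000/80.5 = 323 mm².
For a solid circular section, d ≥ √(4A/π) = 20.28 mm.
Elongation limit: A ≥ PL/(Eδ_allow) = 26000·613/(45600·1.4) = 249.7 mm² ⇒ d ≥ 17.83 mm.
The stress limit governs.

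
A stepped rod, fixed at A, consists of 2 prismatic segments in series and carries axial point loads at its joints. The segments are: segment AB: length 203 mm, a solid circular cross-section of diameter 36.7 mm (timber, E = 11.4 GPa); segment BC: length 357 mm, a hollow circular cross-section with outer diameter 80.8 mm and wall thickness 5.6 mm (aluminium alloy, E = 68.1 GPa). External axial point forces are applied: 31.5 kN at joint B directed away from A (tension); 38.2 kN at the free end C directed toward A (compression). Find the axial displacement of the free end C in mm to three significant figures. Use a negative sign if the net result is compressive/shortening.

-0.264 mm

Internal axial forces (sectioning from the free end, tension +): N_BC = -38.2 kN, N_AB = -6.7 kN.
A_AB = 1058 mm².
A_BC = 1323 mm².
δ_AB = -6700·203/(1058·11400) = -0.1128 mm
δ_BC = -38200·357/(1323·68100) = -0.1514 mm
δ = Σδ_i = -0.2641 mm.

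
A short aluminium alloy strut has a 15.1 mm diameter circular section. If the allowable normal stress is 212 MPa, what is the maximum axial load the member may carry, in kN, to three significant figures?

A = 179.1 mm².
P_max = σ_allow · A = 212 · 179.1 = 37960 N = 37.96 kN.

38.0 kN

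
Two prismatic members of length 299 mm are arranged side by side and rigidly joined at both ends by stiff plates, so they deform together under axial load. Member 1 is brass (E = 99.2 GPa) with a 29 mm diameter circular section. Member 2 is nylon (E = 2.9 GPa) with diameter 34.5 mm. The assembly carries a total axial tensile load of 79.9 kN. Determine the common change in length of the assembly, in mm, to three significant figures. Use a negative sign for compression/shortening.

0.350 mm

A_1 = 660.5 mm².
A_2 = 934.8 mm².
Equal strain + equilibrium ⇒ each member carries load in proportion to AE: A₁E₁ = 65520000 N, A₂E₂ = 2711000 N, ΣAE = 68230000 N.
δ = PL/ΣAE = 79900·299/68230000 = 0.3501 mm.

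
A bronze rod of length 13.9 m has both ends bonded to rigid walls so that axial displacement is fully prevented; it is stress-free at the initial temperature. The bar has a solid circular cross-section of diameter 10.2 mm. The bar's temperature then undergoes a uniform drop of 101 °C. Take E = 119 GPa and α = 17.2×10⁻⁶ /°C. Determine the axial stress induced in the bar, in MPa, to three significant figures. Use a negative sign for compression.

Free thermal expansion αLΔT = 17.2e-6 · 13900 · -101 = -24.15 mm.
The walls impose strain ε = −(-24.15)/13900 = 1.7372e-03; σ = Eε = 119000 · 1.7372e-03 = 206.7 MPa.

207 MPa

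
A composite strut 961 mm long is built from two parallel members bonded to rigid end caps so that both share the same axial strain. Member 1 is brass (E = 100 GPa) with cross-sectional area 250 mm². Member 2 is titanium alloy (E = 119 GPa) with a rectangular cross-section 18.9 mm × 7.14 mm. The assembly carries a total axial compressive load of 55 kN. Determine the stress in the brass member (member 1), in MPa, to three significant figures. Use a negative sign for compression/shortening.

A_2 = 134.9 mm².
Equal strain + equilibrium ⇒ each member carries load in proportion to AE: A₁E₁ = 25000000 N, A₂E₂ = 16060000 N, ΣAE = 41060000 N.
σ₁ = P·E₁/ΣAE = -55000·100000/41060000 = -134 MPa.

-134 MPa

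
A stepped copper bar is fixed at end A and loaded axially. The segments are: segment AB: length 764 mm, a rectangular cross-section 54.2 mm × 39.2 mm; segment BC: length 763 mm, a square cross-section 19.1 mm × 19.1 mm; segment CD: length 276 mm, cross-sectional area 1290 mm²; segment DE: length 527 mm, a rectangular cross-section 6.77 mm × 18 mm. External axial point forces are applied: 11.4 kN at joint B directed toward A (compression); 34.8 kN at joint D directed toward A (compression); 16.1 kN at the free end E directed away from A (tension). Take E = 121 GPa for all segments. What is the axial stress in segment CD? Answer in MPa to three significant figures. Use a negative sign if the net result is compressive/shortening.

Internal axial forces (sectioning from the free end, tension +): N_DE = 16.1 kN, N_CD = -18.7 kN, N_BC = -18.7 kN, N_AB = -30.1 kN.
σ_CD = N_CD/A_CD = -18700/1290 = -14.5 MPa.

-14.5 MPa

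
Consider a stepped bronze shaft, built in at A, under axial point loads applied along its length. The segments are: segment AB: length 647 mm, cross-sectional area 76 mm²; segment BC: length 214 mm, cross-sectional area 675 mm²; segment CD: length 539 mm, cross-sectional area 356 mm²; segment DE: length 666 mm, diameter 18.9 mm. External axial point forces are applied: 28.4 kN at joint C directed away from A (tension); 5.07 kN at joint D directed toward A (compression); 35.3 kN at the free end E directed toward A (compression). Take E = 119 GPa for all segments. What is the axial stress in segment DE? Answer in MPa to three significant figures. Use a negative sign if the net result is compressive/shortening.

-126 MPa

Internal axial forces (sectioning from the free end, tension +): N_DE = -35.3 kN, N_CD = -40.37 kN, N_BC = -11.97 kN, N_AB = -11.97 kN.
A_DE = 280.6 mm².
σ_DE = N_DE/A_DE = -35300/280.6 = -125.8 MPa.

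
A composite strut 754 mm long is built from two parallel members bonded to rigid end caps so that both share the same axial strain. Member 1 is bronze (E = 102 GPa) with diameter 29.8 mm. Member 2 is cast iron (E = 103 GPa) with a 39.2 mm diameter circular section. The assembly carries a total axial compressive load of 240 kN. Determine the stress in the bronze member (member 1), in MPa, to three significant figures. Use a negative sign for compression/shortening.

-125 MPa

A_1 = 697.5 mm².
A_2 = 1207 mm².
Equal strain + equilibrium ⇒ each member carries load in proportion to AE: A₁E₁ = 71140000 N, A₂E₂ = 124300000 N, ΣAE = 195400000 N.
σ₁ = P·E₁/ΣAE = -240000·102000/195400000 = -125.2 MPa.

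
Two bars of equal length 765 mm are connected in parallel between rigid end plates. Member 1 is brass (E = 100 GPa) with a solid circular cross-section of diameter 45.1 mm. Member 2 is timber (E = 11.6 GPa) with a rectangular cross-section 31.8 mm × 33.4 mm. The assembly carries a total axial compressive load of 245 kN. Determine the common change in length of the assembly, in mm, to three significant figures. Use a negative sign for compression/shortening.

A_1 = 1598 mm².
A_2 = 1062 mm².
Equal strain + equilibrium ⇒ each member carries load in proportion to AE: A₁E₁ = 159800000 N, A₂E₂ = 12320000 N, ΣAE = 172100000 N.
δ = PL/ΣAE = -245000·765/172100000 = -1.089 mm.

-1.09 mm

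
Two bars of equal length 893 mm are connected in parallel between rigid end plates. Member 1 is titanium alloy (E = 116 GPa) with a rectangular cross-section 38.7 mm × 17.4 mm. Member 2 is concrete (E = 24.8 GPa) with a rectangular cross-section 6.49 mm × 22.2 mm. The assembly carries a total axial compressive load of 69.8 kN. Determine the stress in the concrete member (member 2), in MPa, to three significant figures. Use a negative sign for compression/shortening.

-21.2 MPa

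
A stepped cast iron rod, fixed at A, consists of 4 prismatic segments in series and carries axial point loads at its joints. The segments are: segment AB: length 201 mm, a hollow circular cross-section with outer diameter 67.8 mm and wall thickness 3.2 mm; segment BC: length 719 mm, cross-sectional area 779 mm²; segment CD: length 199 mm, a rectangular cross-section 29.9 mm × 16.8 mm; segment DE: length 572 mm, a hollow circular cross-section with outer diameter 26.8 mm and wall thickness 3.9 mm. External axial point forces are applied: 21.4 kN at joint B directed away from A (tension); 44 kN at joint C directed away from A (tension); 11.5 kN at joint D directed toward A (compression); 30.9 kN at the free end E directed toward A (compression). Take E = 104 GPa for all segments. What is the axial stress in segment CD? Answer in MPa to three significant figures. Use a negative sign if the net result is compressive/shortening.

-84.4 MPa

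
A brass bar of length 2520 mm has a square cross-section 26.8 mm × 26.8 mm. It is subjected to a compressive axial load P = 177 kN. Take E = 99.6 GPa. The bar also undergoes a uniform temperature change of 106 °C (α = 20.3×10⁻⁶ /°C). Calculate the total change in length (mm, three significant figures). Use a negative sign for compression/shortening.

A = 718.2 mm².
δ_mech = NL/(AE) = -177000·2520/(718.2·99600) = -6.235 mm.
δ_thermal = αLΔT = 20.3e-6·2520·106 = 5.423 mm.
δ = δ_mech + δ_thermal = -0.8126 mm.

-0.813 mm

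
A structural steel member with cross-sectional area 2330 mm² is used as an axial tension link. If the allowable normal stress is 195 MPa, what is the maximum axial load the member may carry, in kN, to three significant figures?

P_max = σ_allow · A = 195 · 2330 = 454400 N = 454.4 kN.

454 kN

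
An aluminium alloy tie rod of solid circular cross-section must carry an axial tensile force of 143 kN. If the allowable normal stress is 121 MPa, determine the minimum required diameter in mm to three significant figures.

38.8 mm

Required area A ≥ P/σ_allow = 143000/121 = 1182 mm².
For a solid circular section, d ≥ √(4A/π) = 38.79 mm.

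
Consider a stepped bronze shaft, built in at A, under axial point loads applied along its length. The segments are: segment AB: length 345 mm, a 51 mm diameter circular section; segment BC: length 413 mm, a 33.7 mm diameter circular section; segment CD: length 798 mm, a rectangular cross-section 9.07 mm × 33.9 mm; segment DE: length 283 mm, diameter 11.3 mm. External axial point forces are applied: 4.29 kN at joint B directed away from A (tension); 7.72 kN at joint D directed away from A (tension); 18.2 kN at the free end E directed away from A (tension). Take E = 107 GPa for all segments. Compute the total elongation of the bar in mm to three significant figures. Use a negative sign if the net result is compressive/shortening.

1.27 mm

Internal axial forces (sectioning from the free end, tension +): N_DE = 18.2 kN, N_CD = 25.92 kN, N_BC = 25.92 kN, N_AB = 30.21 kN.
A_AB = 2043 mm².
A_BC = 892 mm².
A_CD = 307.5 mm².
A_DE = 100.3 mm².
δ_AB = 30210·345/(2043·107000) = 0.04768 mm
δ_BC = 25920·413/(892·107000) = 0.1122 mm
δ_CD = 25920·798/(307.5·107000) = 0.6287 mm
δ_DE = 18200·283/(100.3·107000) = 0.48 mm
δ = Σδ_i = 1.269 mm.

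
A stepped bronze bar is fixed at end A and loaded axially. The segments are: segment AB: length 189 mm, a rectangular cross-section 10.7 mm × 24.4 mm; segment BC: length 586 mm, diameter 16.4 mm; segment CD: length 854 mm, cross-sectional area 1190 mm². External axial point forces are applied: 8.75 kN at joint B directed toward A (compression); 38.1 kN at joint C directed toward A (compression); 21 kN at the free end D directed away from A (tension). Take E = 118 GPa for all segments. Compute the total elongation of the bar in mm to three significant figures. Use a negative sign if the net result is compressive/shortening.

Internal axial forces (sectioning from the free end, tension +): N_CD = 21 kN, N_BC = -17.1 kN, N_AB = -25.85 kN.
A_AB = 261.1 mm².
A_BC = 211.2 mm².
δ_AB = -25850·189/(261.1·118000) = -0.1586 mm
δ_BC = -17100·586/(211.2·118000) = -0.402 mm
δ_CD = 21000·854/(1190·118000) = 0.1277 mm
δ = Σδ_i = -0.4329 mm.

-0.433 mm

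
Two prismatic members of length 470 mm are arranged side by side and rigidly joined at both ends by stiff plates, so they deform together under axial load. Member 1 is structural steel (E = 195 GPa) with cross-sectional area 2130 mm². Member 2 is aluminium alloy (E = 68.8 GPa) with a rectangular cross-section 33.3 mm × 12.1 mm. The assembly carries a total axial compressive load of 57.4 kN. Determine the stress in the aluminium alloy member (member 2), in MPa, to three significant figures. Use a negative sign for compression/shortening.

-8.91 MPa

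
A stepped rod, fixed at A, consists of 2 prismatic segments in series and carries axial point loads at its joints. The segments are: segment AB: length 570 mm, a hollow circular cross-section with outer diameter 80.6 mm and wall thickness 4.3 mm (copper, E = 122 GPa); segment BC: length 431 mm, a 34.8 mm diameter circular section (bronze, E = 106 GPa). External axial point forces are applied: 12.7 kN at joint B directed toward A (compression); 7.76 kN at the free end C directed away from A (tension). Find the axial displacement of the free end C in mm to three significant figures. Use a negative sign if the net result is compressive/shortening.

0.0108 mm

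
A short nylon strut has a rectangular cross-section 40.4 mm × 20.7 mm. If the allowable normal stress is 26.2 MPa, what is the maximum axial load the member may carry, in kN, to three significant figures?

21.9 kN

A = 836.3 mm².
P_max = σ_allow · A = 26.2 · 836.3 = 21910 N = 21.91 kN.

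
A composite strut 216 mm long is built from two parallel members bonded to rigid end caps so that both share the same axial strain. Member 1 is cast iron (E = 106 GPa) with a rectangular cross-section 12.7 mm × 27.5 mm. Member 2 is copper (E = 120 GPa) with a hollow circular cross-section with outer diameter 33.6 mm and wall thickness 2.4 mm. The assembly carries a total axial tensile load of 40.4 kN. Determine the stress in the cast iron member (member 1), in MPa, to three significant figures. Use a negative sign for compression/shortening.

65.6 MPa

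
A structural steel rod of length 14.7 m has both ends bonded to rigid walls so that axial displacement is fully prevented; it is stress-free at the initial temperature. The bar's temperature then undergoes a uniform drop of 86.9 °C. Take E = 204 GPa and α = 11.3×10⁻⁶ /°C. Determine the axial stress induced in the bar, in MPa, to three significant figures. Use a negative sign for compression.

Free thermal expansion αLΔT = 11.3e-6 · 14700 · -86.9 = -14.43 mm.
The walls impose strain ε = −(-14.43)/14700 = 9.8197e-04; σ = Eε = 204000 · 9.8197e-04 = 200.3 MPa.

200 MPa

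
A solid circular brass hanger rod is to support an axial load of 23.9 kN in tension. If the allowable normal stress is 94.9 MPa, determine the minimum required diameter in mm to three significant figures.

17.9 mm

Required area A ≥ P/σ_allow = 23900/94.9 = 251.8 mm².
For a solid circular section, d ≥ √(4A/π) = 17.91 mm.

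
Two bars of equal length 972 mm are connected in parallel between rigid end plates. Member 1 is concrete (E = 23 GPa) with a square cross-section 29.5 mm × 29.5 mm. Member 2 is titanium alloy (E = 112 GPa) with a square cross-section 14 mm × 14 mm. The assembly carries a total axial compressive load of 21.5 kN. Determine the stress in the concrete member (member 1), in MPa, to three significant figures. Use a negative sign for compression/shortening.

-11.8 MPa

A_1 = 870.2 mm².
A_2 = 196 mm².
Equal strain + equilibrium ⇒ each member carries load in proportion to AE: A₁E₁ = 20020000 N, A₂E₂ = 21950000 N, ΣAE = 41970000 N.
σ₁ = P·E₁/ΣAE = -21500·23000/41970000 = -11.78 MPa.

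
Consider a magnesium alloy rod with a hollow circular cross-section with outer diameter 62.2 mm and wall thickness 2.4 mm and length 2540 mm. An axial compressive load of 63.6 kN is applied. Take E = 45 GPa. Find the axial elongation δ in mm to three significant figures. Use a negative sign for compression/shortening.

A = 450.9 mm².
δ_mech = NL/(AE) = -63600·2540/(450.9·45000) = -7.962 mm.

-7.96 mm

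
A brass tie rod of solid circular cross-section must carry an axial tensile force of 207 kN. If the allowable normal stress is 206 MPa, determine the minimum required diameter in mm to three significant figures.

Required area A ≥ P/σ_allow = 207000/206 = 1005 mm².
For a solid circular section, d ≥ √(4A/π) = 35.77 mm.

35.8 mm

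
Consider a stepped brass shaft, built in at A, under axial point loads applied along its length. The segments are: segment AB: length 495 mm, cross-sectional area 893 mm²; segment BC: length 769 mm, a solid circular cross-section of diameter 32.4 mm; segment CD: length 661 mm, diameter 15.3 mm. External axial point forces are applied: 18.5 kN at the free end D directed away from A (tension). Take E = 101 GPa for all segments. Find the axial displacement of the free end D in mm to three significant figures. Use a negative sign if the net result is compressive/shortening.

Internal axial forces (sectioning from the free end, tension +): N_CD = 18.5 kN, N_BC = 18.5 kN, N_AB = 18.5 kN.
A_BC = 824.5 mm².
A_CD = 183.9 mm².
δ_AB = 18500·495/(893·101000) = 0.1015 mm
δ_BC = 18500·769/(824.5·101000) = 0.1708 mm
δ_CD = 18500·661/(183.9·101000) = 0.6585 mm
δ = Σδ_i = 0.9309 mm.

0.931 mm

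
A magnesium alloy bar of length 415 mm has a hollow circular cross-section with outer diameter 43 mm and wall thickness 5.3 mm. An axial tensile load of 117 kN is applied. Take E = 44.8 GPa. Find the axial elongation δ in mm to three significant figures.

1.73 mm

A = 627.7 mm².
δ_mech = NL/(AE) = 117000·415/(627.7·44800) = 1.727 mm.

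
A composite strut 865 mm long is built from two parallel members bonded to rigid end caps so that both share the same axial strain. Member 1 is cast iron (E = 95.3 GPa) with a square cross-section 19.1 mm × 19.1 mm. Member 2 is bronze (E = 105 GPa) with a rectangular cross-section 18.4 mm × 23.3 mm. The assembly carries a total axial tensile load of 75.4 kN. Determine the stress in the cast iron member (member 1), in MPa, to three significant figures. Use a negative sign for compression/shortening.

A_1 = 364.8 mm².
A_2 = 428.7 mm².
Equal strain + equilibrium ⇒ each member carries load in proportion to AE: A₁E₁ = 34770000 N, A₂E₂ = 45020000 N, ΣAE = 79780000 N.
σ₁ = P·E₁/ΣAE = 75400·95300/79780000 = 90.07 MPa.

90.1 MPa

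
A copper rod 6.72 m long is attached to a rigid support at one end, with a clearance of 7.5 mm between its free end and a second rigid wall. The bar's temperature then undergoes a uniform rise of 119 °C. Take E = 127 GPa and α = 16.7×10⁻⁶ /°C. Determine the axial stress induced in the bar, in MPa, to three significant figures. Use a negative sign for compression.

-111 MPa

Free thermal expansion αLΔT = 16.7e-6 · 6720 · 119 = 13.35 mm.
The walls engage after the gap closes; constrained expansion = 13.35 − 7.5 = 5.855 mm.
The walls impose strain ε = −(5.855)/6720 = -8.7123e-04; σ = Eε = 127000 · -8.7123e-04 = -110.6 MPa.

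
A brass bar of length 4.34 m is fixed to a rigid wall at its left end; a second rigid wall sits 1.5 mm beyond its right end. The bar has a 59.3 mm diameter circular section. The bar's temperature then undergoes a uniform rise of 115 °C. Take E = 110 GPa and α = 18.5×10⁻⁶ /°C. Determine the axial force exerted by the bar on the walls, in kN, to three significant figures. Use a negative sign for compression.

-541 kN

Free thermal expansion αLΔT = 18.5e-6 · 4340 · 115 = 9.233 mm.
The walls engage after the gap closes; constrained expansion = 9.233 − 1.5 = 7.733 mm.
The walls impose strain ε = −(7.733)/4340 = -1.7819e-03; σ = Eε = 110000 · -1.7819e-03 = -196 MPa.
Wall reaction R = σ·A = -196·2762 = -541300 N = -541.3 kN.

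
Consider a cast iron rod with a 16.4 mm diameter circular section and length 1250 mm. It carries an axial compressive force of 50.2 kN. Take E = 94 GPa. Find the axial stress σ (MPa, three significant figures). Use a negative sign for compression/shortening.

A = 211.2 mm².
σ = N/A = -50200/211.2 = -237.6 MPa.

-238 MPa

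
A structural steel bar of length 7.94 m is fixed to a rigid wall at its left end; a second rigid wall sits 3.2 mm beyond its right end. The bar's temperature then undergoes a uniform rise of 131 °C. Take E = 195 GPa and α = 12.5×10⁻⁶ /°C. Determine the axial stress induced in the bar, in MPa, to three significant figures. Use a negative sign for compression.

-241 MPa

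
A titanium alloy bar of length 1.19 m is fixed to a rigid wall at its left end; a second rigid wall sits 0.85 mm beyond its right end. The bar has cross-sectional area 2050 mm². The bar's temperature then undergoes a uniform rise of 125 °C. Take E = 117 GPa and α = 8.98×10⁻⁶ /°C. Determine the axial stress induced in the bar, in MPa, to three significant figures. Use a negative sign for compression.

-47.8 MPa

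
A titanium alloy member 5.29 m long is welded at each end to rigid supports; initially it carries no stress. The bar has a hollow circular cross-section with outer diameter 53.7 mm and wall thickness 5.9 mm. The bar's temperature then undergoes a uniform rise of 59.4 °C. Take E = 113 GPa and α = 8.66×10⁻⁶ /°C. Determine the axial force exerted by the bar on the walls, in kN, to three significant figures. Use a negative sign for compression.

-51.5 kN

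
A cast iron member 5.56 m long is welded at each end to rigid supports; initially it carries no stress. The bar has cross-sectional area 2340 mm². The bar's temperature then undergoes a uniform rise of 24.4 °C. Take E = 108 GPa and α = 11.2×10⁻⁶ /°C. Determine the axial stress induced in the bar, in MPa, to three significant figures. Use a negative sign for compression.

Free thermal expansion αLΔT = 11.2e-6 · 5560 · 24.4 = 1.519 mm.
The walls impose strain ε = −(1.519)/5560 = -2.7328e-04; σ = Eε = 108000 · -2.7328e-04 = -29.51 MPa.

-29.5 MPa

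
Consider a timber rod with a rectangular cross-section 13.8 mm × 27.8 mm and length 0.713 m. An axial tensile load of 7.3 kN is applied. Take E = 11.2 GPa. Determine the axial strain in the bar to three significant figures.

A = 383.6 mm².
σ = N/A = 19.03 MPa; ε = σ/E = 19.03/11200 = 1.699e-03.

0.00170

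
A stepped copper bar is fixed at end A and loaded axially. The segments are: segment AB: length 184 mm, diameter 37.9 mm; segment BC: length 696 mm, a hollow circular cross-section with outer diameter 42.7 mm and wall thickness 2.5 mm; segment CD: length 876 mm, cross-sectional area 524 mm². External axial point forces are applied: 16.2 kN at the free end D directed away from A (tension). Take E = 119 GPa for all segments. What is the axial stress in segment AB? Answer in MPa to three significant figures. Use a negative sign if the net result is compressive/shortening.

14.4 MPa

Internal axial forces (sectioning from the free end, tension +): N_CD = 16.2 kN, N_BC = 16.2 kN, N_AB = 16.2 kN.
A_AB = 1128 mm².
σ_AB = N_AB/A_AB = 16200/1128 = 14.36 MPa.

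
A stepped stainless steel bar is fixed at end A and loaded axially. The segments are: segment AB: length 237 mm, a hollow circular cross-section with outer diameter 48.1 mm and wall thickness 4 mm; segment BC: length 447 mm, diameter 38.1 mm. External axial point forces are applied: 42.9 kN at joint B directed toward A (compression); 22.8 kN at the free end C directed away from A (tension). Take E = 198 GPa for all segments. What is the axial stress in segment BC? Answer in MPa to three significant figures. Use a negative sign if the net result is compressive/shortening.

Internal axial forces (sectioning from the free end, tension +): N_BC = 22.8 kN, N_AB = -20.1 kN.
A_BC = 1140 mm².
σ_BC = N_BC/A_BC = 22800/1140 = 20 MPa.

20.0 MPa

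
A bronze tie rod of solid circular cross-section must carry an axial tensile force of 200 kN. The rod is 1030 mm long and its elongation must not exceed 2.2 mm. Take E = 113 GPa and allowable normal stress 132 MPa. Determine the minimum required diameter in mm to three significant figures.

43.9 mm

Required area A ≥ P/σ_allow = 200000/132 = 1515 mm².
For a solid circular section, d ≥ √(4A/π) = 43.92 mm.
Elongation limit: A ≥ PL/(Eδ_allow) = 200000·1030/(113000·2.2) = 828.6 mm² ⇒ d ≥ 32.48 mm.
The stress limit governs.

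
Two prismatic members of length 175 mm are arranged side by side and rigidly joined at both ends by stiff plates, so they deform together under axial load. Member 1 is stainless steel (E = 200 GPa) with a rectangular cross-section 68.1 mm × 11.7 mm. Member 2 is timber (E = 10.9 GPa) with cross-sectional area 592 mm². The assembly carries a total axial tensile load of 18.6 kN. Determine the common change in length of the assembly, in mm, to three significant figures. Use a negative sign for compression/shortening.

0.0196 mm

A_1 = 796.8 mm².
Equal strain + equilibrium ⇒ each member carries load in proportion to AE: A₁E₁ = 159400000 N, A₂E₂ = 6453000 N, ΣAE = 165800000 N.
δ = PL/ΣAE = 18600·175/165800000 = 0.01963 mm.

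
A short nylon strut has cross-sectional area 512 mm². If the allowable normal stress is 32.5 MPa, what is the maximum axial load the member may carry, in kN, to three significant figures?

16.6 kN

P_max = σ_allow · A = 32.5 · 512 = 16640 N = 16.64 kN.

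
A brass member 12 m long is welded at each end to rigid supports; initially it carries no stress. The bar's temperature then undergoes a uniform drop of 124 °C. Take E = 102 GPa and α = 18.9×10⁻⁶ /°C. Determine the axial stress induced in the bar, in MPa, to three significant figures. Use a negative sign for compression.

Free thermal expansion αLΔT = 18.9e-6 · 12000 · -124 = -28.12 mm.
The walls impose strain ε = −(-28.12)/12000 = 2.3436e-03; σ = Eε = 102000 · 2.3436e-03 = 239 MPa.

239 MPa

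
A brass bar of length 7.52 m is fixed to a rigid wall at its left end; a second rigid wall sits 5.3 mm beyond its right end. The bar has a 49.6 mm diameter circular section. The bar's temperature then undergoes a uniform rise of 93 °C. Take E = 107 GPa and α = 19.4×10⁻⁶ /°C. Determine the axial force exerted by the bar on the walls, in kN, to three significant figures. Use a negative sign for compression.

-227 kN

Free thermal expansion αLΔT = 19.4e-6 · 7520 · 93 = 13.57 mm.
The walls engage after the gap closes; constrained expansion = 13.57 − 5.3 = 8.268 mm.
The walls impose strain ε = −(8.268)/7520 = -1.0994e-03; σ = Eε = 107000 · -1.0994e-03 = -117.6 MPa.
Wall reaction R = σ·A = -117.6·1932 = -227300 N = -227.3 kN.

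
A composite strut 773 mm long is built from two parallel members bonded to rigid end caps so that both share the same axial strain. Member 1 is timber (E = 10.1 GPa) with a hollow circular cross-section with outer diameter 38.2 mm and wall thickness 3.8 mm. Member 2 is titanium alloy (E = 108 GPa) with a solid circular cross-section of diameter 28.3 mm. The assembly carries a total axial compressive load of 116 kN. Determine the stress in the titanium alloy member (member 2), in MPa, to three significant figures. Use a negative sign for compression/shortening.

-174 MPa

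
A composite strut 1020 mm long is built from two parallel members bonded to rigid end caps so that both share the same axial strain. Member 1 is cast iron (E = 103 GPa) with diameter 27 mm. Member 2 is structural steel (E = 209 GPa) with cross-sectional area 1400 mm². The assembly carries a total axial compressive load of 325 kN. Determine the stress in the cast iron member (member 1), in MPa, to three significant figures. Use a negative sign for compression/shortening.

-95.2 MPa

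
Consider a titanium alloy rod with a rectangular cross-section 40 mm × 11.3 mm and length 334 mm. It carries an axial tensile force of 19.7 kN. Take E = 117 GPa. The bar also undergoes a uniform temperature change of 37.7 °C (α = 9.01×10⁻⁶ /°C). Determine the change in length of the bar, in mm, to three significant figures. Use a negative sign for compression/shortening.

0.238 mm

A = 452 mm².
δ_mech = NL/(AE) = 19700·334/(452·117000) = 0.1244 mm.
δ_thermal = αLΔT = 9.01e-6·334·37.7 = 0.1135 mm.
δ = δ_mech + δ_thermal = 0.2379 mm.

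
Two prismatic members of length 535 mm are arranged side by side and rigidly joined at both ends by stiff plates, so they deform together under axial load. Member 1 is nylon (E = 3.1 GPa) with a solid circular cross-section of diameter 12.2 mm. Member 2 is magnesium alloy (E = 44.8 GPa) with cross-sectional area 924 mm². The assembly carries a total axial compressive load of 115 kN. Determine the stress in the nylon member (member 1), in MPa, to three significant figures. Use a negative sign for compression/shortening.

-8.54 MPa

A_1 = 116.9 mm².
Equal strain + equilibrium ⇒ each member carries load in proportion to AE: A₁E₁ = 362400 N, A₂E₂ = 41400000 N, ΣAE = 41760000 N.
σ₁ = P·E₁/ΣAE = -115000·3100/41760000 = -8.537 MPa.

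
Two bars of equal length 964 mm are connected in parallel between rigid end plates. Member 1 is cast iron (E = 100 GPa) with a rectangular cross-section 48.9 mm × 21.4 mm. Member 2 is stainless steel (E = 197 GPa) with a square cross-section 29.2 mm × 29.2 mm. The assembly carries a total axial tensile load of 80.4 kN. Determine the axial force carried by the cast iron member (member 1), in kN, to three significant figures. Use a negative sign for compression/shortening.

A_1 = 1046 mm².
A_2 = 852.6 mm².
Equal strain + equilibrium ⇒ each member carries load in proportion to AE: A₁E₁ = 104600000 N, A₂E₂ = 168000000 N, ΣAE = 272600000 N.
F₁ = P·A₁E₁/ΣAE = 80400·104600000/272600000 = 30860 N.

30.9 kN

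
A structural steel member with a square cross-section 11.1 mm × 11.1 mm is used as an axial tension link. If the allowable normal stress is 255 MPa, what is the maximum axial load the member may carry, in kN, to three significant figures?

31.4 kN

A = 123.2 mm².
P_max = σ_allow · A = 255 · 123.2 = 31420 N = 31.42 kN.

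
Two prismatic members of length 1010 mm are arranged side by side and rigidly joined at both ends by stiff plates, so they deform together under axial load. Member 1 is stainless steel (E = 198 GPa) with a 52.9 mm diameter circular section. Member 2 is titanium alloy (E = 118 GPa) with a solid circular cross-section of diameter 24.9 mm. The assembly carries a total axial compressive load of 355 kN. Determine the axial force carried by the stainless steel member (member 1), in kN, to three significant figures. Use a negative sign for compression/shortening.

-314 kN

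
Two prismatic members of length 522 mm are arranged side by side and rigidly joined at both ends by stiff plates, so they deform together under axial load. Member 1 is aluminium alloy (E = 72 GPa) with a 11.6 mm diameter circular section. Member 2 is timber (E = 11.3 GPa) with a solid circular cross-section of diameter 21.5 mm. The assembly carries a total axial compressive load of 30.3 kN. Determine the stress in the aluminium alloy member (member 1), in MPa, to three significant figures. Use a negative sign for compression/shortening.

-186 MPa

A_1 = 105.7 mm².
A_2 = 363.1 mm².
Equal strain + equilibrium ⇒ each member carries load in proportion to AE: A₁E₁ = 7609000 N, A₂E₂ = 4102000 N, ΣAE = 11710000 N.
σ₁ = P·E₁/ΣAE = -30300·72000/11710000 = -186.3 MPa.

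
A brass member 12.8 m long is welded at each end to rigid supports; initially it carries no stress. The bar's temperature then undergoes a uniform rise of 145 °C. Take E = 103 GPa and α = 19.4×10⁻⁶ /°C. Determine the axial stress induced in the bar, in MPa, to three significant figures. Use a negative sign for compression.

Free thermal expansion αLΔT = 19.4e-6 · 12800 · 145 = 36.01 mm.
The walls impose strain ε = −(36.01)/12800 = -2.8130e-03; σ = Eε = 103000 · -2.8130e-03 = -289.7 MPa.

-290 MPa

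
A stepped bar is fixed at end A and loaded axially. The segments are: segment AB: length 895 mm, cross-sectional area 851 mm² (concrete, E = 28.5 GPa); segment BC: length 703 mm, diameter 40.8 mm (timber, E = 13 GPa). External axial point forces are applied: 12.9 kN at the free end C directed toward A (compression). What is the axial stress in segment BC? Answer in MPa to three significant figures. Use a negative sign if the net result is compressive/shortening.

Internal axial forces (sectioning from the free end, tension +): N_BC = -12.9 kN, N_AB = -12.9 kN.
A_BC = 1307 mm².
σ_BC = N_BC/A_BC = -12900/1307 = -9.867 MPa.

-9.87 MPa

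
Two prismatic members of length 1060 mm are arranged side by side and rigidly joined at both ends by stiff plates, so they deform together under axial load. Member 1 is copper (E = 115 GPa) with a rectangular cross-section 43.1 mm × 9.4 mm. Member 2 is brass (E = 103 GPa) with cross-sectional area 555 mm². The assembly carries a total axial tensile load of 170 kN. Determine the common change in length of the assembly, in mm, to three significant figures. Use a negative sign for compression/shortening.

1.74 mm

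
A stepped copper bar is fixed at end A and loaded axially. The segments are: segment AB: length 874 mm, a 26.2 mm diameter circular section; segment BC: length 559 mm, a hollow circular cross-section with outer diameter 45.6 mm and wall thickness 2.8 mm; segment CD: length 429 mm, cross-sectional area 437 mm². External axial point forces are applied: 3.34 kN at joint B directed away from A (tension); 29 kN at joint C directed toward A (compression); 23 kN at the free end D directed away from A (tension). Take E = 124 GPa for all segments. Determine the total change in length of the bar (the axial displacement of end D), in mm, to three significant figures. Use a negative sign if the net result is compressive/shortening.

Internal axial forces (sectioning from the free end, tension +): N_CD = 23 kN, N_BC = -6 kN, N_AB = -2.66 kN.
A_AB = 539.1 mm².
A_BC = 376.5 mm².
δ_AB = -2660·874/(539.1·124000) = -0.03478 mm
δ_BC = -6000·559/(376.5·124000) = -0.07184 mm
δ_CD = 23000·429/(437·124000) = 0.1821 mm
δ = Σδ_i = 0.07547 mm.

0.0755 mm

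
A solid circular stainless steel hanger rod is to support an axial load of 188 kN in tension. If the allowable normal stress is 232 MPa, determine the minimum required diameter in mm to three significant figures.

32.1 mm

Required area A ≥ P/σ_allow = 188000/232 = 810.3 mm².
For a solid circular section, d ≥ √(4A/π) = 32.12 mm.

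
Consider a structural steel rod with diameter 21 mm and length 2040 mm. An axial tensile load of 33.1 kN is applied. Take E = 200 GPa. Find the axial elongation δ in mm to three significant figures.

A = 346.4 mm².
δ_mech = NL/(AE) = 33100·2040/(346.4·200000) = 0.9748 mm.

0.975 mm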